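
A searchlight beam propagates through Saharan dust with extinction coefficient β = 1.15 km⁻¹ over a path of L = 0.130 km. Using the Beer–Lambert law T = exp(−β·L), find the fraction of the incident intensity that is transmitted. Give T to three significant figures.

0.861

τ = β·L = 1.15 × 0.130 = 0.1495.
T = exp(−0.1495) = 0.8611.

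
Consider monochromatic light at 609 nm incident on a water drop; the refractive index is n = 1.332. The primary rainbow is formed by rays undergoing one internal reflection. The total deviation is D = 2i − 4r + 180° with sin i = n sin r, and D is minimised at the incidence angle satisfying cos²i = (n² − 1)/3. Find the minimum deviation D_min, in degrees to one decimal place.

137.8°

cos²i = (1.77422 − 1)/3 = 0.25807; i = arccos(0.50801) = 59.469°.
sin r = sin 59.469°/1.332 = 0.64666; r = 40.290°.
D_min = 2·59.469° − 4·40.290° + 180° = 137.776°.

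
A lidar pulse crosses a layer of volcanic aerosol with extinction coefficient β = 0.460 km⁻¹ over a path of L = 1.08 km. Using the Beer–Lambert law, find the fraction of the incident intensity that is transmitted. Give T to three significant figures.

τ = β·L = 0.460 × 1.08 = 0.4968.
T = exp(−0.4968) = 0.6085.

0.608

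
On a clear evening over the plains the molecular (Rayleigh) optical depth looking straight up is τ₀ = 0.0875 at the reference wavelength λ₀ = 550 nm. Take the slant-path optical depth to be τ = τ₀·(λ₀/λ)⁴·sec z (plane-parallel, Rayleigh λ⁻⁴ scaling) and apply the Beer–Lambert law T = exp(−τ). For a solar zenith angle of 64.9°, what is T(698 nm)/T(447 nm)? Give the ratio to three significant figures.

1.48

Airmass: sec 64.9° = 2.3574.
τ(698 nm) = 0.0875 × (550/698)⁴ × 2.3574 = 0.0875 × 0.3855 × 2.3574 = 0.0795.
τ(447 nm) = 0.0875 × (550/447)⁴ × 2.3574 = 0.0875 × 2.2920 × 2.3574 = 0.4728.
T(698)/T(447) = exp(τ_B − τ_A) = exp(0.3933) = 1.4818.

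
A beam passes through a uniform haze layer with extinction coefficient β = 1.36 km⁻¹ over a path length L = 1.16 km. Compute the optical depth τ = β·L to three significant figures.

1.58

τ = β·L = 1.36 × 1.16 = 1.5776.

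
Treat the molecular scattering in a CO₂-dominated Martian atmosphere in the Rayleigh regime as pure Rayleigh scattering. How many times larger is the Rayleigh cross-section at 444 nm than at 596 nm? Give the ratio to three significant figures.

Rayleigh scattering ∝ λ⁻⁴, so the ratio of coefficients is the inverse fourth power of the wavelength ratio.
σ(444)/σ(596) = (596/444)⁴ = (1.3423)⁴ = 3.247.

3.25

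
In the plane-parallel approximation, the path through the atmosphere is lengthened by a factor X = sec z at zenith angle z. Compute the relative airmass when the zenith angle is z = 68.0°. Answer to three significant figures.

2.67

X = sec z = 1/cos 68.0° = 1/0.3746 = 2.6695.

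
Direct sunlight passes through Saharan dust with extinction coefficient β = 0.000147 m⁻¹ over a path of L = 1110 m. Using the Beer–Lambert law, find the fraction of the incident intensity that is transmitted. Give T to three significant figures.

τ = β·L = 0.000147 × 1110 = 0.1632.
T = exp(−0.1632) = 0.8494.

0.849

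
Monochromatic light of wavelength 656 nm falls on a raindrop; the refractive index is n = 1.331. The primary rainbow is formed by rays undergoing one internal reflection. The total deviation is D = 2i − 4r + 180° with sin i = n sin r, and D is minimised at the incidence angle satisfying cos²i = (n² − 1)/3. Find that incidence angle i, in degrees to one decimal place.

cos²i = (1.331² − 1)/3 = (1.77156 − 1)/3 = 0.25719.
cos i = 0.50714, so i = 59.527°.

59.5°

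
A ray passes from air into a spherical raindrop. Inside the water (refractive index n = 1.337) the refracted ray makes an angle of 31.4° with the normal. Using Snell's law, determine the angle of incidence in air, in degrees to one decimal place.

44.2°

Snell: sin θ_i = n · sin θ_r = 1.337 × sin 31.4° = 1.337 × 0.5210 = 0.6966.
θ_i = arcsin(0.6966) = 44.15°.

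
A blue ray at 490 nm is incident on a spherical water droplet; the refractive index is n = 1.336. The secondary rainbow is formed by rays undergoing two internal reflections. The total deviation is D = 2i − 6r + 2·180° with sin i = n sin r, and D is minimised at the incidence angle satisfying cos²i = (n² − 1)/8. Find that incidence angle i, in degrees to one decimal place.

71.7°

cos²i = (1.336² − 1)/8 = (1.78490 − 1)/8 = 0.09811.
cos i = 0.31323, so i = 71.746°.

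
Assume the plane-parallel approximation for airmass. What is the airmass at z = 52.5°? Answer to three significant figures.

X = sec z = 1/cos 52.5° = 1/0.6088 = 1.6427.

1.64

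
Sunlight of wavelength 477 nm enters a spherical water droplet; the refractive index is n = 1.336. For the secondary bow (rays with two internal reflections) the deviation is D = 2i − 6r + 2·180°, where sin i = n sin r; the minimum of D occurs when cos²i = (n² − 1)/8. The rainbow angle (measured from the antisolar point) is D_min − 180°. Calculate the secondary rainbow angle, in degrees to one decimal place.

cos²i = (1.78490 − 1)/8 = 0.09811; i = arccos(0.31323) = 71.746°.
sin r = sin 71.746°/1.336 = 0.71084; r = 45.303°.
D_min = 2·71.746° − 6·45.303° + 360° = 231.674°.
Rainbow angle = D_min − 180° = 51.674°.

51.7°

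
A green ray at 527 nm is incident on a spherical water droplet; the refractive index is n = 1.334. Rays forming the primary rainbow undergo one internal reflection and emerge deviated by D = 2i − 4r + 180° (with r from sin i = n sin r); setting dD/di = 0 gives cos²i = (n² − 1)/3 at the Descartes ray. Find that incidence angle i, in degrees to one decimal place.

cos²i = (1.334² − 1)/3 = (1.77956 − 1)/3 = 0.25985.
cos i = 0.50976, so i = 59.352°.

59.4°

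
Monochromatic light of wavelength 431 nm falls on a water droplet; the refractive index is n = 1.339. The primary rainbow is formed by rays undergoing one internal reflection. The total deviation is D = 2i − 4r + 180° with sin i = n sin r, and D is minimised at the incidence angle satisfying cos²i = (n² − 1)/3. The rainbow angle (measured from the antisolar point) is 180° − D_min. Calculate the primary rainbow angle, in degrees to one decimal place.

41.2°

cos²i = (1.79292 − 1)/3 = 0.26431; i = arccos(0.51411) = 59.062°.
sin r = sin 59.062°/1.339 = 0.64057; r = 39.834°.
D_min = 2·59.062° − 4·39.834° + 180° = 138.786°.
Rainbow angle = 180° − D_min = 41.214°.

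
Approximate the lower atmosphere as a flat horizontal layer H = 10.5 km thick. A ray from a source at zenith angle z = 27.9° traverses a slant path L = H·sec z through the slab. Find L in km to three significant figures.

11.9 km

sec z = 1/cos 27.9° = 1.1315.
L = 10.5 × 1.1315 = 11.881 km.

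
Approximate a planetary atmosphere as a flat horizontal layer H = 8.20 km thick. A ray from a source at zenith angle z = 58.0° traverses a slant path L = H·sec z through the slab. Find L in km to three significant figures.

sec z = 1/cos 58.0° = 1.8871.
L = 8.20 × 1.8871 = 15.474 km.

15.5 km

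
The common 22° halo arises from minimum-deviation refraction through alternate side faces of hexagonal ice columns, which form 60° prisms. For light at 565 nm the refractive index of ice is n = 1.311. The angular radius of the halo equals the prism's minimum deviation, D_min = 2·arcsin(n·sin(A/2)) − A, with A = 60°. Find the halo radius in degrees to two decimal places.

21.92°

n·sin(A/2) = 1.311 × sin 30° = 1.311 × 0.5000 = 0.6555.
D_min = 2·arcsin(0.6555) − 60° = 2 × 40.958° − 60° = 21.915°.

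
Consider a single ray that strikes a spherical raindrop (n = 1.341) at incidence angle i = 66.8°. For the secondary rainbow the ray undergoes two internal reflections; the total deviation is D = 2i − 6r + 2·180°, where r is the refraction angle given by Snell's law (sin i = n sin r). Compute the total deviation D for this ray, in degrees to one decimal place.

234.0°

sin r = sin 66.8° / 1.341 = 0.9191/1.341 = 0.6854; r = 43.27°.
D = 2·66.8° − 6·43.27° + 2·180° = 133.60° − 259.61° + 360° = 233.99°.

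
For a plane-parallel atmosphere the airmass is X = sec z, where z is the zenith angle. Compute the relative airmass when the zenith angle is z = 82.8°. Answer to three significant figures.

X = sec z = 1/cos 82.8° = 1/0.1253 = 7.9787.

7.98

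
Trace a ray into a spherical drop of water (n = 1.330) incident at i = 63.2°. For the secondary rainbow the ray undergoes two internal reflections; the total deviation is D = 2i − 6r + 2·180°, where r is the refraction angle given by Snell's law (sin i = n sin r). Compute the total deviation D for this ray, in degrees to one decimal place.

sin r = sin 63.2° / 1.330 = 0.8926/1.330 = 0.6711; r = 42.15°.
D = 2·63.2° − 6·42.15° + 2·180° = 126.40° − 252.92° + 360° = 233.48°.

233.5°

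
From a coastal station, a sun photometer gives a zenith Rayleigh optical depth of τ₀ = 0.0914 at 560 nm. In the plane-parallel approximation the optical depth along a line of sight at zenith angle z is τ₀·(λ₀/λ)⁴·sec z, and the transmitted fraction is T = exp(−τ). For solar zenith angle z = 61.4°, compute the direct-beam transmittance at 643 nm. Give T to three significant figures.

sec 61.4° = 2.0890.
τ = 0.0914 × (560/643)⁴ × 2.0890 = 0.0914 × 0.5753 × 2.0890 = 0.1098.
T = exp(−0.1098) = 0.8960.

0.896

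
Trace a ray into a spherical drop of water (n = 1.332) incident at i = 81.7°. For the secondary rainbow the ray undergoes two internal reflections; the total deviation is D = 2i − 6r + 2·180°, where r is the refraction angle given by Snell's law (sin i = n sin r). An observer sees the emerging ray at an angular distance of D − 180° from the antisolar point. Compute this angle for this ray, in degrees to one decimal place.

55.5°

sin r = sin 81.7° / 1.332 = 0.9895/1.332 = 0.7429; r = 47.98°.
D = 2·81.7° − 6·47.98° + 2·180° = 163.40° − 287.87° + 360° = 235.53°.
Angle from antisolar point = D − 180° = 55.53°.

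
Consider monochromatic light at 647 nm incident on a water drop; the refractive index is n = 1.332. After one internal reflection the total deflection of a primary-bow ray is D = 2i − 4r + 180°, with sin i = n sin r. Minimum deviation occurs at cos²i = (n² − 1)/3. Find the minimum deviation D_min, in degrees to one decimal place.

137.8°

cos²i = (1.77422 − 1)/3 = 0.25807; i = arccos(0.50801) = 59.469°.
sin r = sin 59.469°/1.332 = 0.64666; r = 40.290°.
D_min = 2·59.469° − 4·40.290° + 180° = 137.776°.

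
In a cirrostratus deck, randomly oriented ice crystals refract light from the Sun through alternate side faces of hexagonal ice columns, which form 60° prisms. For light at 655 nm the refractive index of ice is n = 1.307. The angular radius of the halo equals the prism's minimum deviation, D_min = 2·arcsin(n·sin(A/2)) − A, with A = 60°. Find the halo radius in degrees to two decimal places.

21.61°

n·sin(A/2) = 1.307 × sin 30° = 1.307 × 0.5000 = 0.6535.
D_min = 2·arcsin(0.6535) − 60° = 2 × 40.806° − 60° = 21.612°.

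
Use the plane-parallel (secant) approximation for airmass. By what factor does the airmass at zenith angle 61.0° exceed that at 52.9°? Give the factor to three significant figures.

X(61.0°)/X(52.9°) = sec 61.0° / sec 52.9° = cos 52.9° / cos 61.0° = 0.6032/0.4848 = 1.2442.

1.24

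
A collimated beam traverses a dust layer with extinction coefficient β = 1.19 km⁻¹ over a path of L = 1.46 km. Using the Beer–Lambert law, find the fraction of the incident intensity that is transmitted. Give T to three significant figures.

0.176

τ = β·L = 1.19 × 1.46 = 1.7374.
T = exp(−1.7374) = 0.1760.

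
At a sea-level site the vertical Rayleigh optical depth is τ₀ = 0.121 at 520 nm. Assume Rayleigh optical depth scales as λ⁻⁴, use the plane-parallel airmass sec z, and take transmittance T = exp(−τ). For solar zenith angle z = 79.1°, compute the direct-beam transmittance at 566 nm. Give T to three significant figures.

0.634

sec 79.1° = 5.2883.
τ = 0.121 × (520/566)⁴ × 5.2883 = 0.121 × 0.7124 × 5.2883 = 0.4559.
T = exp(−0.4559) = 0.6339.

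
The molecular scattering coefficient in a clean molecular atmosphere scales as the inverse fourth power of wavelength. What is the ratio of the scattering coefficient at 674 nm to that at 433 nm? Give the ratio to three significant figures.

Rayleigh scattering ∝ λ⁻⁴, so the ratio of coefficients is the inverse fourth power of the wavelength ratio.
σ(674)/σ(433) = (433/674)⁴ = (0.6424)⁴ = 0.1703.

0.170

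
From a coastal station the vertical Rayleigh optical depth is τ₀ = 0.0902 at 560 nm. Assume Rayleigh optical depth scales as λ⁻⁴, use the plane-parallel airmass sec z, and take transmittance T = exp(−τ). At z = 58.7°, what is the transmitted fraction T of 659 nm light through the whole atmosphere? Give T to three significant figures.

0.913

sec 58.7° = 1.9249.
τ = 0.0902 × (560/659)⁴ × 1.9249 = 0.0902 × 0.5214 × 1.9249 = 0.0905.
T = exp(−0.0905) = 0.9134.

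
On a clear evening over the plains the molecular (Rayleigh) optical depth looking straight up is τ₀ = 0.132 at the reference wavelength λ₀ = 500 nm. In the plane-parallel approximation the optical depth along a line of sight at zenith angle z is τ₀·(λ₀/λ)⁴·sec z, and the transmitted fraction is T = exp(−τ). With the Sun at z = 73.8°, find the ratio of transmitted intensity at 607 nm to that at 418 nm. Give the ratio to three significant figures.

2.12

Airmass: sec 73.8° = 3.5843.
τ(607 nm) = 0.132 × (500/607)⁴ × 3.5843 = 0.132 × 0.4604 × 3.5843 = 0.2178.
τ(418 nm) = 0.132 × (500/418)⁴ × 3.5843 = 0.132 × 2.0473 × 3.5843 = 0.9686.
T(607)/T(418) = exp(τ_B − τ_A) = exp(0.7508) = 2.1187.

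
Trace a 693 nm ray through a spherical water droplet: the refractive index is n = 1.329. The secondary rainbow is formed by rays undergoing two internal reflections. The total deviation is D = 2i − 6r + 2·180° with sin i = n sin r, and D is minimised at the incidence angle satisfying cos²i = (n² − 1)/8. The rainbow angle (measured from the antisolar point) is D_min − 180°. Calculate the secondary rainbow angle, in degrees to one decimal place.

cos²i = (1.76624 − 1)/8 = 0.09578; i = arccos(0.30948) = 71.972°.
sin r = sin 71.972°/1.329 = 0.71550; r = 45.685°.
D_min = 2·71.972° − 6·45.685° + 360° = 229.837°.
Rainbow angle = D_min − 180° = 49.837°.

49.8°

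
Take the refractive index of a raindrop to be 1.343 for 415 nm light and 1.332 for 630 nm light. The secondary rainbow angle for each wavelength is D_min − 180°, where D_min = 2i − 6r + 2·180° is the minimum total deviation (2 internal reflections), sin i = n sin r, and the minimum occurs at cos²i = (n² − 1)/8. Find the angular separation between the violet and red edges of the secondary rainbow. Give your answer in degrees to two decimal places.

2.85°

At 415 nm (n = 1.343): cos²i = 0.10046 → i = 71.522°, r = 44.928°, D_min = 233.478°, rainbow angle = 53.478°.
At 630 nm (n = 1.332): cos²i = 0.09678 → i = 71.875°, r = 45.520°, D_min = 230.628°, rainbow angle = 50.628°.
Angular width = |53.478° − 50.628°| = 2.849°.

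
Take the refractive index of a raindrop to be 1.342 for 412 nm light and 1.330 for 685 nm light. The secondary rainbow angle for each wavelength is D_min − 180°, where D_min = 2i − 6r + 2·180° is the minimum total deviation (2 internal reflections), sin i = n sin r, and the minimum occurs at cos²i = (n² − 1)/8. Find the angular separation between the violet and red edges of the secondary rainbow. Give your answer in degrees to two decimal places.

At 412 nm (n = 1.342): cos²i = 0.10012 → i = 71.554°, r = 44.981°, D_min = 233.222°, rainbow angle = 53.222°.
At 685 nm (n = 1.330): cos²i = 0.09611 → i = 71.940°, r = 45.630°, D_min = 230.101°, rainbow angle = 50.101°.
Angular width = |53.222° − 50.101°| = 3.121°.

3.12°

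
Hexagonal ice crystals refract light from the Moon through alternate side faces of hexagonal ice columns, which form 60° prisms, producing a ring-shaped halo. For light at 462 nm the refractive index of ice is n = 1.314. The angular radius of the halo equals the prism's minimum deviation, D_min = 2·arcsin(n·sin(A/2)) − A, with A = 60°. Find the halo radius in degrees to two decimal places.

22.14°

n·sin(A/2) = 1.314 × sin 30° = 1.314 × 0.5000 = 0.6570.
D_min = 2·arcsin(0.6570) − 60° = 2 × 41.071° − 60° = 22.143°.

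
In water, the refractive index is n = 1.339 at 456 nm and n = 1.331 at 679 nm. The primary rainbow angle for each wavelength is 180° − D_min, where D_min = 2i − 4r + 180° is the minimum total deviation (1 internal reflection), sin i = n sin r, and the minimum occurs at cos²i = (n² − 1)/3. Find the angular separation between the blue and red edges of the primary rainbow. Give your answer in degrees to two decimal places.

1.16°

At 456 nm (n = 1.339): cos²i = 0.26431 → i = 59.062°, r = 39.834°, D_min = 138.786°, rainbow angle = 41.214°.
At 679 nm (n = 1.331): cos²i = 0.25719 → i = 59.527°, r = 40.356°, D_min = 137.630°, rainbow angle = 42.370°.
Angular width = |41.214° − 42.370°| = 1.156°.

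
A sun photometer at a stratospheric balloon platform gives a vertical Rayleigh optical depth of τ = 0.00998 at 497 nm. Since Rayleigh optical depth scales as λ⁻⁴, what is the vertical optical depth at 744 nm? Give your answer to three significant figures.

0.00199

τ(744 nm) = τ(497 nm) × (497/744)⁴ = 0.00998 × (0.6680)⁴ = 0.00998 × 0.1991 = 0.0020.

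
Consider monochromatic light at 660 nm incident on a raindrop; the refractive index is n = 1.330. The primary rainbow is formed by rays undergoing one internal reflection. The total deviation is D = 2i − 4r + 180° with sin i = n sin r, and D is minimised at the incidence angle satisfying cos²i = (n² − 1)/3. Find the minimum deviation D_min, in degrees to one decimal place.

cos²i = (1.76890 − 1)/3 = 0.25630; i = arccos(0.50626) = 59.585°.
sin r = sin 59.585°/1.330 = 0.64841; r = 40.422°.
D_min = 2·59.585° − 4·40.422° + 180° = 137.484°.

137.5°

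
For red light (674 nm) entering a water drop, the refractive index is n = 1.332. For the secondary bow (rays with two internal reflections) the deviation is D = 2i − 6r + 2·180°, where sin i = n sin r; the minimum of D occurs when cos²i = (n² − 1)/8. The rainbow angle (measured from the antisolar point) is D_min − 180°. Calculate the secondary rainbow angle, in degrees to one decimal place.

50.6°

cos²i = (1.77422 − 1)/8 = 0.09678; i = arccos(0.31109) = 71.875°.
sin r = sin 71.875°/1.332 = 0.71350; r = 45.520°.
D_min = 2·71.875° − 6·45.520° + 360° = 230.628°.
Rainbow angle = D_min − 180° = 50.628°.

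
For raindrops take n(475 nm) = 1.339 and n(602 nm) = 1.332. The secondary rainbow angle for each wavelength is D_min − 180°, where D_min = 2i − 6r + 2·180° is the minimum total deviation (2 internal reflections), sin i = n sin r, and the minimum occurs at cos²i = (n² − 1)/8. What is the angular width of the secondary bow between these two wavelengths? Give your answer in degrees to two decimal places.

1.82°

At 475 nm (n = 1.339): cos²i = 0.09912 → i = 71.650°, r = 45.141°, D_min = 232.451°, rainbow angle = 52.451°.
At 602 nm (n = 1.332): cos²i = 0.09678 → i = 71.875°, r = 45.520°, D_min = 230.628°, rainbow angle = 50.628°.
Angular width = |52.451° − 50.628°| = 1.823°.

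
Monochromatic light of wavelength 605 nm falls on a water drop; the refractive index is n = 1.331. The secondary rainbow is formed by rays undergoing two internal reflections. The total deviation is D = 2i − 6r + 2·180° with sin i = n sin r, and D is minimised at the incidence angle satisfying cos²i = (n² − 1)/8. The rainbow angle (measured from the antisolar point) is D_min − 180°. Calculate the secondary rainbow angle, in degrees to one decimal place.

cos²i = (1.77156 − 1)/8 = 0.09645; i = arccos(0.31056) = 71.907°.
sin r = sin 71.907°/1.331 = 0.71417; r = 45.575°.
D_min = 2·71.907° − 6·45.575° + 360° = 230.365°.
Rainbow angle = D_min − 180° = 50.365°.

50.4°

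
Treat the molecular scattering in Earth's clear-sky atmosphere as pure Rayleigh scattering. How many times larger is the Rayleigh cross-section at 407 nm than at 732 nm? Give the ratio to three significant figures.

Rayleigh scattering ∝ λ⁻⁴, so the ratio of coefficients is the inverse fourth power of the wavelength ratio.
σ(407)/σ(732) = (732/407)⁴ = (1.7985)⁴ = 10.46.

10.5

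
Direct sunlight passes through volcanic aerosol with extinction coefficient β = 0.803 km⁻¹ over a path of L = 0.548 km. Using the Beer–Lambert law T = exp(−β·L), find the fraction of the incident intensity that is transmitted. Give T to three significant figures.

τ = β·L = 0.803 × 0.548 = 0.4400.
T = exp(−0.4400) = 0.6440.

0.644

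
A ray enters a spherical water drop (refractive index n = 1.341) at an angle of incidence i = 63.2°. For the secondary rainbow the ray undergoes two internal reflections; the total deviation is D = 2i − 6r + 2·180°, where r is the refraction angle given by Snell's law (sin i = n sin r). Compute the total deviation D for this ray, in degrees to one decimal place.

sin r = sin 63.2° / 1.341 = 0.8926/1.341 = 0.6656; r = 41.73°.
D = 2·63.2° − 6·41.73° + 2·180° = 126.40° − 250.38° + 360° = 236.02°.

236.0°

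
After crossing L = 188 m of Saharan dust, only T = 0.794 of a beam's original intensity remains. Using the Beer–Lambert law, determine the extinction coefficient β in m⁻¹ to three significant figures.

Beer–Lambert: T = exp(−βL) ⇒ β = −ln(T)/L = −ln(0.794)/188 = 0.2307/188 = 0.001227 m⁻¹.

0.00123 m⁻¹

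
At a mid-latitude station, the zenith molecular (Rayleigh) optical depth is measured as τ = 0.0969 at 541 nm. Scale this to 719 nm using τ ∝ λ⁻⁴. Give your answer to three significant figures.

0.0311

τ(719 nm) = τ(541 nm) × (541/719)⁴ = 0.0969 × (0.7524)⁴ = 0.0969 × 0.3205 = 0.0311.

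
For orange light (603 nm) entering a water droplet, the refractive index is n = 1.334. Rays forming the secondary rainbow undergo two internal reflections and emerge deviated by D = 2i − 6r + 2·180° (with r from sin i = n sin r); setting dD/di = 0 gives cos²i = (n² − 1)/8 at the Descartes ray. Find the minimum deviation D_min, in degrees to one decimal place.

231.2°

cos²i = (1.77956 − 1)/8 = 0.09744; i = arccos(0.31216) = 71.810°.
sin r = sin 71.810°/1.334 = 0.71217; r = 45.411°.
D_min = 2·71.810° − 6·45.411° + 360° = 231.153°.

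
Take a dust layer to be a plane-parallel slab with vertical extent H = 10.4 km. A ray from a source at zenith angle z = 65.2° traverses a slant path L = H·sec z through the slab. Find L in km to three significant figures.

sec z = 1/cos 65.2° = 2.3841.
L = 10.4 × 2.3841 = 24.794 km.

24.8 km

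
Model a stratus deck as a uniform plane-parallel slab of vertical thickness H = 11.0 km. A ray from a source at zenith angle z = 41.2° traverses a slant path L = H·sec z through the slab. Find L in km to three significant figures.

sec z = 1/cos 41.2° = 1.3291.
L = 11.0 × 1.3291 = 14.620 km.

14.6 km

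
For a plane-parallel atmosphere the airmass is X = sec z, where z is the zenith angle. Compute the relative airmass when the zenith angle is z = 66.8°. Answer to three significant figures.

2.54

X = sec z = 1/cos 66.8° = 1/0.3939 = 2.5384.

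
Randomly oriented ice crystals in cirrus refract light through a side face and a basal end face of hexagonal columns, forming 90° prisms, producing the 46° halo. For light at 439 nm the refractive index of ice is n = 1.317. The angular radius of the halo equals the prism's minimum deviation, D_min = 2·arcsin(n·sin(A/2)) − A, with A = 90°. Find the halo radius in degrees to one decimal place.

47.3°

n·sin(A/2) = 1.317 × sin 45° = 1.317 × 0.7071 = 0.9313.
D_min = 2·arcsin(0.9313) − 90° = 2 × 68.632° − 90° = 47.264°.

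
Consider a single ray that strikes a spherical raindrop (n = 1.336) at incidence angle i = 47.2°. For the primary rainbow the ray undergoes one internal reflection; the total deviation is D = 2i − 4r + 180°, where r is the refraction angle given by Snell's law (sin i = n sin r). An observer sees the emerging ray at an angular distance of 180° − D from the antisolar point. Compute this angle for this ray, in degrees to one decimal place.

38.8°

sin r = sin 47.2° / 1.336 = 0.7337/1.336 = 0.5492; r = 33.31°.
D = 2·47.2° − 4·33.31° + 180° = 94.40° − 133.25° + 180° = 141.15°.
Angle from antisolar point = 180° − D = 38.85°.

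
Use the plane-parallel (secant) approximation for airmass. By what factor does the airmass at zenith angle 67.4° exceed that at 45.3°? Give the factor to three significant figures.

1.83

X(67.4°)/X(45.3°) = sec 67.4° / sec 45.3° = cos 45.3° / cos 67.4° = 0.7034/0.3843 = 1.8303.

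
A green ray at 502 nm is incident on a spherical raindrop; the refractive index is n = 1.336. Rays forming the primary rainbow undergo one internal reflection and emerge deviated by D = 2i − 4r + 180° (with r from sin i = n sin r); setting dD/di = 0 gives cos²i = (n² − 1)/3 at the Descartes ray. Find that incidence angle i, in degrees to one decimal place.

59.2°

cos²i = (1.336² − 1)/3 = (1.78490 − 1)/3 = 0.26163.
cos i = 0.51150, so i = 59.236°.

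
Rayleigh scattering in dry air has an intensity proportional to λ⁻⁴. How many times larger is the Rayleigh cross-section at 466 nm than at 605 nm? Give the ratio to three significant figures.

2.84

Rayleigh scattering ∝ λ⁻⁴, so the ratio of coefficients is the inverse fourth power of the wavelength ratio.
σ(466)/σ(605) = (605/466)⁴ = (1.2983)⁴ = 2.841.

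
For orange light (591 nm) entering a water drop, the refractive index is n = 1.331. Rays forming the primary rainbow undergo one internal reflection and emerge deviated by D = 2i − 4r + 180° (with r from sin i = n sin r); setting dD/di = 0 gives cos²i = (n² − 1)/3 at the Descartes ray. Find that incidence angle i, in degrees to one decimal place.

59.5°

cos²i = (1.331² − 1)/3 = (1.77156 − 1)/3 = 0.25719.
cos i = 0.50714, so i = 59.527°.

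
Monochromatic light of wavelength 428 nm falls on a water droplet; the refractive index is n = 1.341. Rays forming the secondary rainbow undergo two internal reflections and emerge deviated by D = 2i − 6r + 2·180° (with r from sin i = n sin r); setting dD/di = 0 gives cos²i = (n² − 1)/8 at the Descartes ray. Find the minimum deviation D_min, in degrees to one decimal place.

233.0°

cos²i = (1.79828 − 1)/8 = 0.09979; i = arccos(0.31589) = 71.586°.
sin r = sin 71.586°/1.341 = 0.70753; r = 45.034°.
D_min = 2·71.586° − 6·45.034° + 360° = 232.966°.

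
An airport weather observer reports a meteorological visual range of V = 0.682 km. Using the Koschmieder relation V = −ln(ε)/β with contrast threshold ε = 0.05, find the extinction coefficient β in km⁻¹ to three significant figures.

β = −ln(0.05) / V = 2.996 / 0.682 = 4.3926 km⁻¹.

4.39 km⁻¹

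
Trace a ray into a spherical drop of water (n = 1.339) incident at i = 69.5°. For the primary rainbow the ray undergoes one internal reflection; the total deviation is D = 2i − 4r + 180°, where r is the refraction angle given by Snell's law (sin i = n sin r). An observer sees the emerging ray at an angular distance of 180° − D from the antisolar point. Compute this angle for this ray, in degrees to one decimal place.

38.6°

sin r = sin 69.5° / 1.339 = 0.9367/1.339 = 0.6995; r = 44.39°.
D = 2·69.5° − 4·44.39° + 180° = 139.00° − 177.56° + 180° = 141.44°.
Angle from antisolar point = 180° − D = 38.56°.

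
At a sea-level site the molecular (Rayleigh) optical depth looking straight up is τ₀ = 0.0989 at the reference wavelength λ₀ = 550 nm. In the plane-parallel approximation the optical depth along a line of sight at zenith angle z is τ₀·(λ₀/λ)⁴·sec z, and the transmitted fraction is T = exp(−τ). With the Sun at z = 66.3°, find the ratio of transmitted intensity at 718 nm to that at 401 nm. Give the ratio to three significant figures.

2.19

Airmass: sec 66.3° = 2.4879.
τ(718 nm) = 0.0989 × (550/718)⁴ × 2.4879 = 0.0989 × 0.3443 × 2.4879 = 0.0847.
τ(401 nm) = 0.0989 × (550/401)⁴ × 2.4879 = 0.0989 × 3.5389 × 2.4879 = 0.8708.
T(718)/T(401) = exp(τ_B − τ_A) = exp(0.7860) = 2.1947.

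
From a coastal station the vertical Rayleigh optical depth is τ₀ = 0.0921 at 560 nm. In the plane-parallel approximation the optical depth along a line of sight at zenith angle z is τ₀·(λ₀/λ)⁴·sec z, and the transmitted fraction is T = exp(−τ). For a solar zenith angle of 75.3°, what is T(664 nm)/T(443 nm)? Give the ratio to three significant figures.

Airmass: sec 75.3° = 3.9408.
τ(664 nm) = 0.0921 × (560/664)⁴ × 3.9408 = 0.0921 × 0.5059 × 3.9408 = 0.1836.
τ(443 nm) = 0.0921 × (560/443)⁴ × 3.9408 = 0.0921 × 2.5535 × 3.9408 = 0.9268.
T(664)/T(443) = exp(τ_B − τ_A) = exp(0.7432) = 2.1026.

2.10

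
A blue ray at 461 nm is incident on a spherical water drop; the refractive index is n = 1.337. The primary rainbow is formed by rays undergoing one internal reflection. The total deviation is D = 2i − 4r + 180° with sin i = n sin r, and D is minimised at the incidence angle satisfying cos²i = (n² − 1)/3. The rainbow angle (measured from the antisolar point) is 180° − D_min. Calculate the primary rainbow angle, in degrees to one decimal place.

41.5°

cos²i = (1.78757 − 1)/3 = 0.26252; i = arccos(0.51237) = 59.178°.
sin r = sin 59.178°/1.337 = 0.64231; r = 39.964°.
D_min = 2·59.178° − 4·39.964° + 180° = 138.500°.
Rainbow angle = 180° − D_min = 41.500°.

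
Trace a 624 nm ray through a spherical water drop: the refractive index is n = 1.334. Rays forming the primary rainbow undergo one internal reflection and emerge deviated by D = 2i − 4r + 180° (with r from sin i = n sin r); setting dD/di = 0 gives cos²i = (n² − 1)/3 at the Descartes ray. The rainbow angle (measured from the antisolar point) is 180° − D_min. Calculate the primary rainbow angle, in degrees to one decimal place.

cos²i = (1.77956 − 1)/3 = 0.25985; i = arccos(0.50976) = 59.352°.
sin r = sin 59.352°/1.334 = 0.64492; r = 40.159°.
D_min = 2·59.352° − 4·40.159° + 180° = 138.067°.
Rainbow angle = 180° − D_min = 41.933°.

41.9°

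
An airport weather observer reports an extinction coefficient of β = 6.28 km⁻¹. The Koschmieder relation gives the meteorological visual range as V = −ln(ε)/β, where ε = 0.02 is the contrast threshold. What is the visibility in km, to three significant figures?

V = −ln(0.02) / 6.28 = 3.912 / 6.28 = 0.6229 km.

0.623 km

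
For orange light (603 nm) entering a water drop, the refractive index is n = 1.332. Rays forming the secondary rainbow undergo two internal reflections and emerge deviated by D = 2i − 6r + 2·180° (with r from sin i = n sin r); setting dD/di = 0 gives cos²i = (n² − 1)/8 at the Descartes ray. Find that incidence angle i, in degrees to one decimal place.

cos²i = (1.332² − 1)/8 = (1.77422 − 1)/8 = 0.09678.
cos i = 0.31109, so i = 71.875°.

71.9°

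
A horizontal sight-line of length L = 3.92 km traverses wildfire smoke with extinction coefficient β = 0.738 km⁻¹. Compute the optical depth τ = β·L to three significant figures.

τ = β·L = 0.738 × 3.92 = 2.8930.

2.89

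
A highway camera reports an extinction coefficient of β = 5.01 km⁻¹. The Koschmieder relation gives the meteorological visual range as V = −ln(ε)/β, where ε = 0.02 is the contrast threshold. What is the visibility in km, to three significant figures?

0.781 km

V = −ln(0.02) / 5.01 = 3.912 / 5.01 = 0.7808 km.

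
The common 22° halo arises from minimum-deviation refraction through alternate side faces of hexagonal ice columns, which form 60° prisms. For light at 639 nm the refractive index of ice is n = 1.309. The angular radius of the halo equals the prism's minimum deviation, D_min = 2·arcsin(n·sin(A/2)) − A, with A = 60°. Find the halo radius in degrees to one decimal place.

n·sin(A/2) = 1.309 × sin 30° = 1.309 × 0.5000 = 0.6545.
D_min = 2·arcsin(0.6545) − 60° = 2 × 40.882° − 60° = 21.763°.

21.8°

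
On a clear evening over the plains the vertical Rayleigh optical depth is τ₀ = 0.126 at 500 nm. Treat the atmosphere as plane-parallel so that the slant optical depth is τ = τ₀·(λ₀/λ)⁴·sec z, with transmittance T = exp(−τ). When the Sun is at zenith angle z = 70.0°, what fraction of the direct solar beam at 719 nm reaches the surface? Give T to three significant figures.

0.917

sec 70.0° = 2.9238.
τ = 0.126 × (500/719)⁴ × 2.9238 = 0.126 × 0.2339 × 2.9238 = 0.0862.
T = exp(−0.0862) = 0.9175.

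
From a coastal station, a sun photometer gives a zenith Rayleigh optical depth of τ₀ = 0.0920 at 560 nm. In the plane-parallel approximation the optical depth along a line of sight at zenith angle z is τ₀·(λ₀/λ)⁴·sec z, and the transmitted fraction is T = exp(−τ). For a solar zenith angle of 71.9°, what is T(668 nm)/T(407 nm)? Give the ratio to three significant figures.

2.50

Airmass: sec 71.9° = 3.2188.
τ(668 nm) = 0.0920 × (560/668)⁴ × 3.2188 = 0.0920 × 0.4939 × 3.2188 = 0.1463.
τ(407 nm) = 0.0920 × (560/407)⁴ × 3.2188 = 0.0920 × 3.5841 × 3.2188 = 1.0613.
T(668)/T(407) = exp(τ_B − τ_A) = exp(0.9151) = 2.4970.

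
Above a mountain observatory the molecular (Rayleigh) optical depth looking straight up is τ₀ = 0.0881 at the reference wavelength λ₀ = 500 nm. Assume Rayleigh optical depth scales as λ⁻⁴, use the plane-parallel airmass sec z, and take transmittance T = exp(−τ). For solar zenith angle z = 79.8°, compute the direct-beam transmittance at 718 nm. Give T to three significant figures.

0.890

sec 79.8° = 5.6470.
τ = 0.0881 × (500/718)⁴ × 5.6470 = 0.0881 × 0.2352 × 5.6470 = 0.1170.
T = exp(−0.1170) = 0.8896.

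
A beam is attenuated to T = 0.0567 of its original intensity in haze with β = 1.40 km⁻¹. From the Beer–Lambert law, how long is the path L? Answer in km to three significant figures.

Beer–Lambert: T = exp(−βL) ⇒ L = −ln(T)/β = −ln(0.0567)/1.40 = 2.8700/1.40 = 2.05 km.

2.05 km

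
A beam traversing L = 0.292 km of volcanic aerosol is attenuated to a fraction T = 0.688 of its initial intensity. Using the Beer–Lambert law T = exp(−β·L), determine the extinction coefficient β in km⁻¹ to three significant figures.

1.28 km⁻¹

Beer–Lambert: T = exp(−βL) ⇒ β = −ln(T)/L = −ln(0.688)/0.292 = 0.3740/0.292 = 1.281 km⁻¹.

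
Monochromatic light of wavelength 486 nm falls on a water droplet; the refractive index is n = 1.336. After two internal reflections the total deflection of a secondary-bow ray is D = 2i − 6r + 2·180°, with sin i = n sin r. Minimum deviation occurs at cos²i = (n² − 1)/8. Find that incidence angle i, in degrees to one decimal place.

cos²i = (1.336² − 1)/8 = (1.78490 − 1)/8 = 0.09811.
cos i = 0.31323, so i = 71.746°.

71.7°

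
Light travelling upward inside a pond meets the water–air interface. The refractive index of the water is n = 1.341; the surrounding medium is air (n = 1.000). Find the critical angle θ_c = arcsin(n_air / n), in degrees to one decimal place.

sin θ_c = n_air / n = 1.000 / 1.341 = 0.7457.
θ_c = arcsin(0.7457) = 48.22°.

48.2°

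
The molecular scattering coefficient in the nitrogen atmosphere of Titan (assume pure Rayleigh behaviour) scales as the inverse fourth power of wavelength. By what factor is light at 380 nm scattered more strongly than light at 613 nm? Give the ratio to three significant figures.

Rayleigh scattering ∝ λ⁻⁴, so the ratio of coefficients is the inverse fourth power of the wavelength ratio.
σ(380)/σ(613) = (613/380)⁴ = (1.6132)⁴ = 6.772.

6.77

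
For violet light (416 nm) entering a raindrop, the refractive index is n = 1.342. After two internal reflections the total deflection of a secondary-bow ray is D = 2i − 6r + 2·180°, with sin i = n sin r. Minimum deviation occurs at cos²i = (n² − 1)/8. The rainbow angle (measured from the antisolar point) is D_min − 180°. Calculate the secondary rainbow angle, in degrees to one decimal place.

cos²i = (1.80096 − 1)/8 = 0.10012; i = arccos(0.31642) = 71.554°.
sin r = sin 71.554°/1.342 = 0.70687; r = 44.981°.
D_min = 2·71.554° − 6·44.981° + 360° = 233.222°.
Rainbow angle = D_min − 180° = 53.222°.

53.2°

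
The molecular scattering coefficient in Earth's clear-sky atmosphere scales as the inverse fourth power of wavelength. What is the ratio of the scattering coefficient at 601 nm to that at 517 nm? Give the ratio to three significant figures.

0.548

Rayleigh scattering ∝ λ⁻⁴, so the ratio of coefficients is the inverse fourth power of the wavelength ratio.
σ(601)/σ(517) = (517/601)⁴ = (0.8602)⁴ = 0.5476.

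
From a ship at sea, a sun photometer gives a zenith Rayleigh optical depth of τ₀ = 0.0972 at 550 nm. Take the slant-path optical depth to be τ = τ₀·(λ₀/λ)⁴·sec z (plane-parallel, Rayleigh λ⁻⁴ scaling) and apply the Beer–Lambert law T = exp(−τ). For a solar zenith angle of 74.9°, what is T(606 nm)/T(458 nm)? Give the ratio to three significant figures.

Airmass: sec 74.9° = 3.8387.
τ(606 nm) = 0.0972 × (550/606)⁴ × 3.8387 = 0.0972 × 0.6785 × 3.8387 = 0.2532.
τ(458 nm) = 0.0972 × (550/458)⁴ × 3.8387 = 0.0972 × 2.0796 × 3.8387 = 0.7760.
T(606)/T(458) = exp(τ_B − τ_A) = exp(0.5228) = 1.6867.

1.69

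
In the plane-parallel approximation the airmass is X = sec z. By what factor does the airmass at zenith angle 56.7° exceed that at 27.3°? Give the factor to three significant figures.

1.62

X(56.7°)/X(27.3°) = sec 56.7° / sec 27.3° = cos 27.3° / cos 56.7° = 0.8886/0.5490 = 1.6185.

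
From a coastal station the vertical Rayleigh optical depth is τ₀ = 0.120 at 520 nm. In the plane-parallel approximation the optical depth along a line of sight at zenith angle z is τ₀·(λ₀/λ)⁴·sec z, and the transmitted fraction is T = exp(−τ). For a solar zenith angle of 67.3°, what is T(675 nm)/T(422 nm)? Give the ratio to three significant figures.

1.84

Airmass: sec 67.3° = 2.5913.
τ(675 nm) = 0.120 × (520/675)⁴ × 2.5913 = 0.120 × 0.3522 × 2.5913 = 0.1095.
τ(422 nm) = 0.120 × (520/422)⁴ × 2.5913 = 0.120 × 2.3055 × 2.5913 = 0.7169.
T(675)/T(422) = exp(τ_B − τ_A) = exp(0.6074) = 1.8356.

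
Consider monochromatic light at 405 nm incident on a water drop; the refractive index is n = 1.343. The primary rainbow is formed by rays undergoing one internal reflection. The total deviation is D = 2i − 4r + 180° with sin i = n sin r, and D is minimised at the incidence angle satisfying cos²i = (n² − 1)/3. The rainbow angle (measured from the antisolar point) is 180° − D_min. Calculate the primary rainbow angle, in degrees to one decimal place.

40.6°

cos²i = (1.80365 − 1)/3 = 0.26788; i = arccos(0.51757) = 58.830°.
sin r = sin 58.830°/1.343 = 0.63711; r = 39.577°.
D_min = 2·58.830° − 4·39.577° + 180° = 139.354°.
Rainbow angle = 180° − D_min = 40.646°.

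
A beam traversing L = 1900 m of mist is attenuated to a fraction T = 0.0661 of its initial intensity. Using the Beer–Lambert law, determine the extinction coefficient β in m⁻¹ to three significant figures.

0.00143 m⁻¹

Beer–Lambert: T = exp(−βL) ⇒ β = −ln(T)/L = −ln(0.0661)/1900 = 2.7166/1900 = 0.00143 m⁻¹.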